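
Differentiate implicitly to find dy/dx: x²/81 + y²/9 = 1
Take d/dx of both sides. Since y is implicitly a function of x, the chain rule attaches a y' = dy/dx factor whenever we differentiate through y.

Set F(x, y) = (left side) − (right side), so the curve is F = 0. Differentiating each term of F:
  d/dx[x^2/81] = 2x/81
  d/dx[y^2/9] = 2y·y'/9
  d/dx[-1] = 0

Collecting, the y'-free part is the partial derivative in x and the y' coefficient is the partial derivative in y:
  ∂F/∂x = 2x/81
  ∂F/∂y = 2y/9

so d/dx[F(x, y(x))] = ∂F/∂x + (∂F/∂y)·y' = 0. Rearranging,
  dy/dx = -(∂F/∂x)/(∂F/∂y) = -(2x/81)/(2y/9) = -x/(9y)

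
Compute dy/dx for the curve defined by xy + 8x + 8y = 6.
Differentiate the relation implicitly: treat y = y(x) and apply the chain rule, so every y-derivative picks up a y' = dy/dx factor.

With everything moved to the left-hand side, differentiate term by term:
  d/dx[xy] = x·y' + y
  d/dx[8x] = 8
  d/dx[8y] = 8·y'
  d/dx[-6] = 0

Separating the contributions that come from x directly and those that come through y:
  without y':      y + 8
  multiplying y':  x + 8

so (y + 8) + (x + 8)·y' = 0, and therefore
  dy/dx = -(y + 8)/(x + 8) = (-y - 8)/(x + 8)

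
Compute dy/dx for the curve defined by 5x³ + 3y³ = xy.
Differentiate the relation implicitly: treat y = y(x) and apply the chain rule, so every y-derivative picks up a y' = dy/dx factor.

With everything moved to the left-hand side, differentiate term by term:
  d/dx[5x^3] = 15x^2
  d/dx[-xy] = -x·y' - y
  d/dx[3y^3] = 9y^2·y'

Separating the contributions that come from x directly and those that come through y:
  without y':      15x^2 - y
  multiplying y':  -x + 9y^2

so (15x^2 - y) + (-x + 9y^2)·y' = 0, and therefore
  dy/dx = -(15x^2 - y)/(-x + 9y^2) = (15x^2 - y)/(x - 9y^2)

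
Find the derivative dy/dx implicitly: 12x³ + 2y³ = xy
Apply d/dx to both sides, remembering that y depends on x. Each occurrence of y therefore brings in a y' = dy/dx via the chain rule.

With F(x, y) equal to the left-hand side minus the right, differentiate F term by term:
  d/dx[12x^3] = 36x^2
  d/dx[-xy] = -x·y' - y
  d/dx[2y^3] = 6y^2·y'
Adding these up, d/dx[F] = 0 becomes
  (36x^2 - y) + (-x + 6y^2)·y' = 0,
so isolating y',
  dy/dx = -(36x^2 - y)/(-x + 6y^2) = (36x^2 - y)/(x - 6y^2)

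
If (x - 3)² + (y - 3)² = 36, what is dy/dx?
Differentiate both sides with respect to x, treating y as y(x). By the chain rule, any term containing y contributes a factor of y' = dy/dx when we differentiate it.

Move every term to one side and write the relation as F(x, y) = 0. Term by term,
  d/dx[(x - 3)^2] = 2x - 6
  d/dx[(y - 3)^2] = 2·y'(y - 3)
  d/dx[-36] = 0

The pieces without y' make up ∂F/∂x and the coefficient of y' is ∂F/∂y:
  ∂F/∂x = 2x - 6,
  ∂F/∂y = 2y - 6.

Since d/dx[F] = ∂F/∂x + (∂F/∂y)·y' = 0, solve for y':
  (∂F/∂y)·y' = -∂F/∂x
  dy/dx = -(∂F/∂x)/(∂F/∂y) = -(2x - 6)/(2y - 6) = (3 - x)/(y - 3)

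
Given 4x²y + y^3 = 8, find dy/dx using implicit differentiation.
Take d/dx of both sides. Since y is implicitly a function of x, the chain rule attaches a y' = dy/dx factor whenever we differentiate through y.

Set F(x, y) = (left side) − (right side), so the curve is F = 0. Differentiating each term of F:
  d/dx[4x^2y] = 4x^2·y' + 8xy
  d/dx[y^3] = 3y^2·y'
  d/dx[-8] = 0

Collecting, the y'-free part is the partial derivative in x and the y' coefficient is the partial derivative in y:
  ∂F/∂x = 8xy
  ∂F/∂y = 4x^2 + 3y^2

so d/dx[F(x, y(x))] = ∂F/∂x + (∂F/∂y)·y' = 0. Rearranging,
  dy/dx = -(∂F/∂x)/(∂F/∂y) = -(8xy)/(4x^2 + 3y^2) = -8xy/(4x^2 + 3y^2)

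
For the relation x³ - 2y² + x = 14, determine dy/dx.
Differentiate both sides with respect to x, treating y as y(x). By the chain rule, any term containing y contributes a factor of y' = dy/dx when we differentiate it.

Move every term to one side and write the relation as F(x, y) = 0. Term by term,
  d/dx[x^3] = 3x^2
  d/dx[x] = 1
  d/dx[-2y^2] = -4y·y'
  d/dx[-14] = 0

The pieces without y' make up ∂F/∂x and the coefficient of y' is ∂F/∂y:
  ∂F/∂x = 3x^2 + 1,
  ∂F/∂y = -4y.

Since d/dx[F] = ∂F/∂x + (∂F/∂y)·y' = 0, solve for y':
  (∂F/∂y)·y' = -∂F/∂x
  dy/dx = -(∂F/∂x)/(∂F/∂y) = -(3x^2 + 1)/(-4y) = (3x^2 + 1)/(4y)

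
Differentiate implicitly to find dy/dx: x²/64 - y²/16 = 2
Differentiate both sides with respect to x, treating y as y(x). By the chain rule, any term containing y contributes a factor of y' = dy/dx when we differentiate it.

Move every term to one side and write the relation as F(x, y) = 0. Term by term,
  d/dx[x^2/64] = x/32
  d/dx[-y^2/16] = -y·y'/8
  d/dx[-2] = 0

The pieces without y' make up ∂F/∂x and the coefficient of y' is ∂F/∂y:
  ∂F/∂x = x/32,
  ∂F/∂y = -y/8.

Since d/dx[F] = ∂F/∂x + (∂F/∂y)·y' = 0, solve for y':
  (∂F/∂y)·y' = -∂F/∂x
  dy/dx = -(∂F/∂x)/(∂F/∂y) = -(x/32)/(-y/8) = x/(4y)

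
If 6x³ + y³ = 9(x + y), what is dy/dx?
Differentiate the relation implicitly: treat y = y(x) and apply the chain rule, so every y-derivative picks up a y' = dy/dx factor.

With everything moved to the left-hand side, differentiate term by term:
  d/dx[6x^3] = 18x^2
  d/dx[-9x] = -9
  d/dx[y^3] = 3y^2·y'
  d/dx[-9y] = -9·y'

Separating the contributions that come from x directly and those that come through y:
  without y':      18x^2 - 9
  multiplying y':  3y^2 - 9

so (18x^2 - 9) + (3y^2 - 9)·y' = 0, and therefore
  dy/dx = -(18x^2 - 9)/(3y^2 - 9) = 3(1 - 2x^2)/(y^2 - 3)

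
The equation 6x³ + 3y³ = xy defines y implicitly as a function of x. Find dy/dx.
Differentiate the relation implicitly: treat y = y(x) and apply the chain rule, so every y-derivative picks up a y' = dy/dx factor.

With everything moved to the left-hand side, differentiate term by term:
  d/dx[6x^3] = 18x^2
  d/dx[-xy] = -x·y' - y
  d/dx[3y^3] = 9y^2·y'

Separating the contributions that come from x directly and those that come through y:
  without y':      18x^2 - y
  multiplying y':  -x + 9y^2

so (18x^2 - y) + (-x + 9y^2)·y' = 0, and therefore
  dy/dx = -(18x^2 - y)/(-x + 9y^2) = (18x^2 - y)/(x - 9y^2)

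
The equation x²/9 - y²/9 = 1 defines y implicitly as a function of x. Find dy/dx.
Differentiate the relation implicitly: treat y = y(x) and apply the chain rule, so every y-derivative picks up a y' = dy/dx factor.

With everything moved to the left-hand side, differentiate term by term:
  d/dx[x^2/9] = 2x/9
  d/dx[-y^2/9] = -2y·y'/9
  d/dx[-1] = 0

Separating the contributions that come from x directly and those that come through y:
  without y':      2x/9
  multiplying y':  -2y/9

so (2x/9) + (-2y/9)·y' = 0, and therefore
  dy/dx = -(2x/9)/(-2y/9) = x/y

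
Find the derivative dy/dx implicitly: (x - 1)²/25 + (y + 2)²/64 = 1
Take d/dx of both sides. Since y is implicitly a function of x, the chain rule attaches a y' = dy/dx factor whenever we differentiate through y.

Set F(x, y) = (left side) − (right side), so the curve is F = 0. Differentiating each term of F:
  d/dx[(x - 1)^2/25] = 2x/25 - 2/25
  d/dx[(y + 2)^2/64] = y'(y + 2)/32
  d/dx[-1] = 0

Collecting, the y'-free part is the partial derivative in x and the y' coefficient is the partial derivative in y:
  ∂F/∂x = 2x/25 - 2/25
  ∂F/∂y = y/32 + 1/16

so d/dx[F(x, y(x))] = ∂F/∂x + (∂F/∂y)·y' = 0. Rearranging,
  dy/dx = -(∂F/∂x)/(∂F/∂y) = -(2x/25 - 2/25)/(y/32 + 1/16)
        = -(2(x - 1)/25)/((y + 2)/32) = 64(1 - x)/(25(y + 2))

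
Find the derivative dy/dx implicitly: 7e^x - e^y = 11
Take d/dx of both sides. Since y is implicitly a function of x, the chain rule attaches a y' = dy/dx factor whenever we differentiate through y.

Set F(x, y) = (left side) − (right side), so the curve is F = 0. Differentiating each term of F:
  d/dx[7e^(x)] = 7e^(x)
  d/dx[-e^(y)] = -y'·e^(y)
  d/dx[-11] = 0

Collecting, the y'-free part is the partial derivative in x and the y' coefficient is the partial derivative in y:
  ∂F/∂x = 7e^(x)
  ∂F/∂y = -e^(y)

so d/dx[F(x, y(x))] = ∂F/∂x + (∂F/∂y)·y' = 0. Rearranging,
  dy/dx = -(∂F/∂x)/(∂F/∂y) = -(7e^(x))/(-e^(y)) = 7e^(x - y)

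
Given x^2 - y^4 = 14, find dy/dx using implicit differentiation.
Apply d/dx to both sides, remembering that y depends on x. Each occurrence of y therefore brings in a y' = dy/dx via the chain rule.

With F(x, y) equal to the left-hand side minus the right, differentiate F term by term:
  d/dx[x^2] = 2x
  d/dx[-y^4] = -4y^3·y'
  d/dx[-14] = 0
Adding these up, d/dx[F] = 0 becomes
  (2x) + (-4y^3)·y' = 0,
so isolating y',
  dy/dx = -(2x)/(-4y^3) = x/(2y^3)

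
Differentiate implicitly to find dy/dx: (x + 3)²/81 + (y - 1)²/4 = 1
Take d/dx of both sides. Since y is implicitly a function of x, the chain rule attaches a y' = dy/dx factor whenever we differentiate through y.

Set F(x, y) = (left side) − (right side), so the curve is F = 0. Differentiating each term of F:
  d/dx[(x + 3)^2/81] = 2x/81 + 2/27
  d/dx[(y - 1)^2/4] = y'(y - 1)/2
  d/dx[-1] = 0

Collecting, the y'-free part is the partial derivative in x and the y' coefficient is the partial derivative in y:
  ∂F/∂x = 2x/81 + 2/27
  ∂F/∂y = y/2 - 1/2

so d/dx[F(x, y(x))] = ∂F/∂x + (∂F/∂y)·y' = 0. Rearranging,
  dy/dx = -(∂F/∂x)/(∂F/∂y) = -(2x/81 + 2/27)/(y/2 - 1/2)
        = -(2(x + 3)/81)/((y - 1)/2) = 4(-x - 3)/(81(y - 1))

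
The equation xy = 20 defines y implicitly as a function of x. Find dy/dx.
Differentiate both sides with respect to x, treating y as y(x). By the chain rule, any term containing y contributes a factor of y' = dy/dx when we differentiate it.

Move every term to one side and write the relation as F(x, y) = 0. Term by term,
  d/dx[xy] = x·y' + y
  d/dx[-20] = 0

The pieces without y' make up ∂F/∂x and the coefficient of y' is ∂F/∂y:
  ∂F/∂x = y,
  ∂F/∂y = x.

Since d/dx[F] = ∂F/∂x + (∂F/∂y)·y' = 0, solve for y':
  (∂F/∂y)·y' = -∂F/∂x
  dy/dx = -(∂F/∂x)/(∂F/∂y) = -(y)/(x) = -y/x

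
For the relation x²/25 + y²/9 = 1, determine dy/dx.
Differentiate both sides with respect to x, treating y as y(x). By the chain rule, any term containing y contributes a factor of y' = dy/dx when we differentiate it.

Move every term to one side and write the relation as F(x, y) = 0. Term by term,
  d/dx[x^2/25] = 2x/25
  d/dx[y^2/9] = 2y·y'/9
  d/dx[-1] = 0

The pieces without y' make up ∂F/∂x and the coefficient of y' is ∂F/∂y:
  ∂F/∂x = 2x/25,
  ∂F/∂y = 2y/9.

Since d/dx[F] = ∂F/∂x + (∂F/∂y)·y' = 0, solve for y':
  (∂F/∂y)·y' = -∂F/∂x
  dy/dx = -(∂F/∂x)/(∂F/∂y) = -(2x/25)/(2y/9) = -9x/(25y)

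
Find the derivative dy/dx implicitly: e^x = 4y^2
Differentiate both sides with respect to x, treating y as y(x). By the chain rule, any term containing y contributes a factor of y' = dy/dx when we differentiate it.

Move every term to one side and write the relation as F(x, y) = 0. Term by term,
  d/dx[-4y^2] = -8y·y'
  d/dx[e^(x)] = e^(x)

The pieces without y' make up ∂F/∂x and the coefficient of y' is ∂F/∂y:
  ∂F/∂x = e^(x),
  ∂F/∂y = -8y.

Since d/dx[F] = ∂F/∂x + (∂F/∂y)·y' = 0, solve for y':
  (∂F/∂y)·y' = -∂F/∂x
  dy/dx = -(∂F/∂x)/(∂F/∂y) = -(e^(x))/(-8y) = e^(x)/(8y)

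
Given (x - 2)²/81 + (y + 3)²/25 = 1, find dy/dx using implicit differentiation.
Differentiate the relation implicitly: treat y = y(x) and apply the chain rule, so every y-derivative picks up a y' = dy/dx factor.

With everything moved to the left-hand side, differentiate term by term:
  d/dx[(x - 2)^2/81] = 2x/81 - 4/81
  d/dx[(y + 3)^2/25] = 2·y'(y + 3)/25
  d/dx[-1] = 0

Separating the contributions that come from x directly and those that come through y:
  without y':      2x/81 - 4/81
  multiplying y':  2y/25 + 6/25

so (2x/81 - 4/81) + (2y/25 + 6/25)·y' = 0, and therefore
  dy/dx = -(2x/81 - 4/81)/(2y/25 + 6/25)
        = -(2(x - 2)/81)/(2(y + 3)/25) = 25(2 - x)/(81(y + 3))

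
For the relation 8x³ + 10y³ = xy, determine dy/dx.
Differentiate the relation implicitly: treat y = y(x) and apply the chain rule, so every y-derivative picks up a y' = dy/dx factor.

With everything moved to the left-hand side, differentiate term by term:
  d/dx[8x^3] = 24x^2
  d/dx[-xy] = -x·y' - y
  d/dx[10y^3] = 30y^2·y'

Separating the contributions that come from x directly and those that come through y:
  without y':      24x^2 - y
  multiplying y':  -x + 30y^2

so (24x^2 - y) + (-x + 30y^2)·y' = 0, and therefore
  dy/dx = -(24x^2 - y)/(-x + 30y^2) = (24x^2 - y)/(x - 30y^2)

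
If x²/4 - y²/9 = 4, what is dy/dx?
Take d/dx of both sides. Since y is implicitly a function of x, the chain rule attaches a y' = dy/dx factor whenever we differentiate through y.

Set F(x, y) = (left side) − (right side), so the curve is F = 0. Differentiating each term of F:
  d/dx[x^2/4] = x/2
  d/dx[-y^2/9] = -2y·y'/9
  d/dx[-4] = 0

Collecting, the y'-free part is the partial derivative in x and the y' coefficient is the partial derivative in y:
  ∂F/∂x = x/2
  ∂F/∂y = -2y/9

so d/dx[F(x, y(x))] = ∂F/∂x + (∂F/∂y)·y' = 0. Rearranging,
  dy/dx = -(∂F/∂x)/(∂F/∂y) = -(x/2)/(-2y/9) = 9x/(4y)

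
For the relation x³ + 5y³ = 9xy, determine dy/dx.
Take d/dx of both sides. Since y is implicitly a function of x, the chain rule attaches a y' = dy/dx factor whenever we differentiate through y.

Set F(x, y) = (left side) − (right side), so the curve is F = 0. Differentiating each term of F:
  d/dx[x^3] = 3x^2
  d/dx[-9xy] = -9x·y' - 9y
  d/dx[5y^3] = 15y^2·y'

Collecting, the y'-free part is the partial derivative in x and the y' coefficient is the partial derivative in y:
  ∂F/∂x = 3x^2 - 9y
  ∂F/∂y = -9x + 15y^2

so d/dx[F(x, y(x))] = ∂F/∂x + (∂F/∂y)·y' = 0. Rearranging,
  dy/dx = -(∂F/∂x)/(∂F/∂y) = -(3x^2 - 9y)/(-9x + 15y^2) = (x^2 - 3y)/(3x - 5y^2)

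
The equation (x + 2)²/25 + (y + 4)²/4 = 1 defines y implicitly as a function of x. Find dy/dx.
Take d/dx of both sides. Since y is implicitly a function of x, the chain rule attaches a y' = dy/dx factor whenever we differentiate through y.

Set F(x, y) = (left side) − (right side), so the curve is F = 0. Differentiating each term of F:
  d/dx[(x + 2)^2/25] = 2x/25 + 4/25
  d/dx[(y + 4)^2/4] = y'(y + 4)/2
  d/dx[-1] = 0

Collecting, the y'-free part is the partial derivative in x and the y' coefficient is the partial derivative in y:
  ∂F/∂x = 2x/25 + 4/25
  ∂F/∂y = y/2 + 2

so d/dx[F(x, y(x))] = ∂F/∂x + (∂F/∂y)·y' = 0. Rearranging,
  dy/dx = -(∂F/∂x)/(∂F/∂y) = -(2x/25 + 4/25)/(y/2 + 2)
        = -(2(x + 2)/25)/((y + 4)/2) = 4(-x - 2)/(25(y + 4))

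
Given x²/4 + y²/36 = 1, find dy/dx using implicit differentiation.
Differentiate both sides with respect to x, treating y as y(x). By the chain rule, any term containing y contributes a factor of y' = dy/dx when we differentiate it.

Move every term to one side and write the relation as F(x, y) = 0. Term by term,
  d/dx[x^2/4] = x/2
  d/dx[y^2/36] = y·y'/18
  d/dx[-1] = 0

The pieces without y' make up ∂F/∂x and the coefficient of y' is ∂F/∂y:
  ∂F/∂x = x/2,
  ∂F/∂y = y/18.

Since d/dx[F] = ∂F/∂x + (∂F/∂y)·y' = 0, solve for y':
  (∂F/∂y)·y' = -∂F/∂x
  dy/dx = -(∂F/∂x)/(∂F/∂y) = -(x/2)/(y/18) = -9x/y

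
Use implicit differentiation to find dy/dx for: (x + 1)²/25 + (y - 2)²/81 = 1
Take d/dx of both sides. Since y is implicitly a function of x, the chain rule attaches a y' = dy/dx factor whenever we differentiate through y.

Set F(x, y) = (left side) − (right side), so the curve is F = 0. Differentiating each term of F:
  d/dx[(x + 1)^2/25] = 2x/25 + 2/25
  d/dx[(y - 2)^2/81] = 2·y'(y - 2)/81
  d/dx[-1] = 0

Collecting, the y'-free part is the partial derivative in x and the y' coefficient is the partial derivative in y:
  ∂F/∂x = 2x/25 + 2/25
  ∂F/∂y = 2y/81 - 4/81

so d/dx[F(x, y(x))] = ∂F/∂x + (∂F/∂y)·y' = 0. Rearranging,
  dy/dx = -(∂F/∂x)/(∂F/∂y) = -(2x/25 + 2/25)/(2y/81 - 4/81)
        = -(2(x + 1)/25)/(2(y - 2)/81) = 81(-x - 1)/(25(y - 2))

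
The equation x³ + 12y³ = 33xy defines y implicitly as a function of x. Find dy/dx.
Differentiate the relation implicitly: treat y = y(x) and apply the chain rule, so every y-derivative picks up a y' = dy/dx factor.

With everything moved to the left-hand side, differentiate term by term:
  d/dx[x^3] = 3x^2
  d/dx[-33xy] = -33x·y' - 33y
  d/dx[12y^3] = 36y^2·y'

Separating the contributions that come from x directly and those that come through y:
  without y':      3x^2 - 33y
  multiplying y':  -33x + 36y^2

so (3x^2 - 33y) + (-33x + 36y^2)·y' = 0, and therefore
  dy/dx = -(3x^2 - 33y)/(-33x + 36y^2) = (x^2 - 11y)/(11x - 12y^2)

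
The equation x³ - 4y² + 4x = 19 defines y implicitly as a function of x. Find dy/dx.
Differentiate both sides with respect to x, treating y as y(x). By the chain rule, any term containing y contributes a factor of y' = dy/dx when we differentiate it.

Move every term to one side and write the relation as F(x, y) = 0. Term by term,
  d/dx[x^3] = 3x^2
  d/dx[4x] = 4
  d/dx[-4y^2] = -8y·y'
  d/dx[-19] = 0

The pieces without y' make up ∂F/∂x and the coefficient of y' is ∂F/∂y:
  ∂F/∂x = 3x^2 + 4,
  ∂F/∂y = -8y.

Since d/dx[F] = ∂F/∂x + (∂F/∂y)·y' = 0, solve for y':
  (∂F/∂y)·y' = -∂F/∂x
  dy/dx = -(∂F/∂x)/(∂F/∂y) = -(3x^2 + 4)/(-8y) = (3x^2 + 4)/(8y)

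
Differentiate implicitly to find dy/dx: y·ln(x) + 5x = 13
Differentiate both sides with respect to x, treating y as y(x). By the chain rule, any term containing y contributes a factor of y' = dy/dx when we differentiate it.

Move every term to one side and write the relation as F(x, y) = 0. Term by term,
  d/dx[5x] = 5
  d/dx[y·ln(x)] = y'·ln(x) + y/x
  d/dx[-13] = 0

The pieces without y' make up ∂F/∂x and the coefficient of y' is ∂F/∂y:
  ∂F/∂x = 5 + y/x,
  ∂F/∂y = ln(x).

Since d/dx[F] = ∂F/∂x + (∂F/∂y)·y' = 0, solve for y':
  (∂F/∂y)·y' = -∂F/∂x
  dy/dx = -(∂F/∂x)/(∂F/∂y) = -(5 + y/x)/(ln(x))
        = -((5x + y)/x)/(ln(x)) = (-5x - y)/(x·ln(x))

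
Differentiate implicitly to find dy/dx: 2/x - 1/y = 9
Apply d/dx to both sides, remembering that y depends on x. Each occurrence of y therefore brings in a y' = dy/dx via the chain rule.

With F(x, y) equal to the left-hand side minus the right, differentiate F term by term:
  d/dx[-1/y] = y'/y^2
  d/dx[2/x] = -2/x^2
  d/dx[-9] = 0
Adding these up, d/dx[F] = 0 becomes
  (-2/x^2) + (y^(-2))·y' = 0,
so isolating y',
  dy/dx = -(-2/x^2)/(y^(-2)) = 2y^2/x^2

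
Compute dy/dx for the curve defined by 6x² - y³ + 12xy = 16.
Take d/dx of both sides. Since y is implicitly a function of x, the chain rule attaches a y' = dy/dx factor whenever we differentiate through y.

Set F(x, y) = (left side) − (right side), so the curve is F = 0. Differentiating each term of F:
  d/dx[6x^2] = 12x
  d/dx[12xy] = 12x·y' + 12y
  d/dx[-y^3] = -3y^2·y'
  d/dx[-16] = 0

Collecting, the y'-free part is the partial derivative in x and the y' coefficient is the partial derivative in y:
  ∂F/∂x = 12x + 12y
  ∂F/∂y = 12x - 3y^2

so d/dx[F(x, y(x))] = ∂F/∂x + (∂F/∂y)·y' = 0. Rearranging,
  dy/dx = -(∂F/∂x)/(∂F/∂y) = -(12x + 12y)/(12x - 3y^2) = 4(-x - y)/(4x - y^2)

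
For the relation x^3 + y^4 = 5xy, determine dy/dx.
Apply d/dx to both sides, remembering that y depends on x. Each occurrence of y therefore brings in a y' = dy/dx via the chain rule.

With F(x, y) equal to the left-hand side minus the right, differentiate F term by term:
  d/dx[x^3] = 3x^2
  d/dx[-5xy] = -5x·y' - 5y
  d/dx[y^4] = 4y^3·y'
Adding these up, d/dx[F] = 0 becomes
  (3x^2 - 5y) + (-5x + 4y^3)·y' = 0,
so isolating y',
  dy/dx = -(3x^2 - 5y)/(-5x + 4y^3) = (3x^2 - 5y)/(5x - 4y^3)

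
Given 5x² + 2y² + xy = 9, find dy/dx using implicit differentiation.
Take d/dx of both sides. Since y is implicitly a function of x, the chain rule attaches a y' = dy/dx factor whenever we differentiate through y.

Set F(x, y) = (left side) − (right side), so the curve is F = 0. Differentiating each term of F:
  d/dx[5x^2] = 10x
  d/dx[xy] = x·y' + y
  d/dx[2y^2] = 4y·y'
  d/dx[-9] = 0

Collecting, the y'-free part is the partial derivative in x and the y' coefficient is the partial derivative in y:
  ∂F/∂x = 10x + y
  ∂F/∂y = x + 4y

so d/dx[F(x, y(x))] = ∂F/∂x + (∂F/∂y)·y' = 0. Rearranging,
  dy/dx = -(∂F/∂x)/(∂F/∂y) = -(10x + y)/(x + 4y) = (-10x - y)/(x + 4y)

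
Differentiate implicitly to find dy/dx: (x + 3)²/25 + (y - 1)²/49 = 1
Apply d/dx to both sides, remembering that y depends on x. Each occurrence of y therefore brings in a y' = dy/dx via the chain rule.

With F(x, y) equal to the left-hand side minus the right, differentiate F term by term:
  d/dx[(x + 3)^2/25] = 2x/25 + 6/25
  d/dx[(y - 1)^2/49] = 2·y'(y - 1)/49
  d/dx[-1] = 0
Adding these up, d/dx[F] = 0 becomes
  (2x/25 + 6/25) + (2y/49 - 2/49)·y' = 0,
so isolating y',
  dy/dx = -(2x/25 + 6/25)/(2y/49 - 2/49)
        = -(2(x + 3)/25)/(2(y - 1)/49) = 49(-x - 3)/(25(y - 1))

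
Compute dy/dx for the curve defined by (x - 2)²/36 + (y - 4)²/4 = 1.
Differentiate the relation implicitly: treat y = y(x) and apply the chain rule, so every y-derivative picks up a y' = dy/dx factor.

With everything moved to the left-hand side, differentiate term by term:
  d/dx[(x - 2)^2/36] = x/18 - 1/9
  d/dx[(y - 4)^2/4] = y'(y - 4)/2
  d/dx[-1] = 0

Separating the contributions that come from x directly and those that come through y:
  without y':      x/18 - 1/9
  multiplying y':  y/2 - 2

so (x/18 - 1/9) + (y/2 - 2)·y' = 0, and therefore
  dy/dx = -(x/18 - 1/9)/(y/2 - 2)
        = -((x - 2)/18)/((y - 4)/2) = (2 - x)/(9(y - 4))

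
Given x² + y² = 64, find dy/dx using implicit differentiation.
Differentiate both sides with respect to x, treating y as y(x). By the chain rule, any term containing y contributes a factor of y' = dy/dx when we differentiate it.

Move every term to one side and write the relation as F(x, y) = 0. Term by term,
  d/dx[x^2] = 2x
  d/dx[y^2] = 2y·y'
  d/dx[-64] = 0

The pieces without y' make up ∂F/∂x and the coefficient of y' is ∂F/∂y:
  ∂F/∂x = 2x,
  ∂F/∂y = 2y.

Since d/dx[F] = ∂F/∂x + (∂F/∂y)·y' = 0, solve for y':
  (∂F/∂y)·y' = -∂F/∂x
  dy/dx = -(∂F/∂x)/(∂F/∂y) = -(2x)/(2y) = -x/y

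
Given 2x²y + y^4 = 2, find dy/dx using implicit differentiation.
Apply d/dx to both sides, remembering that y depends on x. Each occurrence of y therefore brings in a y' = dy/dx via the chain rule.

With F(x, y) equal to the left-hand side minus the right, differentiate F term by term:
  d/dx[2x^2y] = 2x^2·y' + 4xy
  d/dx[y^4] = 4y^3·y'
  d/dx[-2] = 0
Adding these up, d/dx[F] = 0 becomes
  (4xy) + (2x^2 + 4y^3)·y' = 0,
so isolating y',
  dy/dx = -(4xy)/(2x^2 + 4y^3) = -2xy/(x^2 + 2y^3)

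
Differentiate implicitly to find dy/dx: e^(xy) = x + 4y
Take d/dx of both sides. Since y is implicitly a function of x, the chain rule attaches a y' = dy/dx factor whenever we differentiate through y.

Set F(x, y) = (left side) − (right side), so the curve is F = 0. Differentiating each term of F:
  d/dx[-x] = -1
  d/dx[-4y] = -4·y'
  d/dx[e^(xy)] = (x·y' + y)·e^(xy)

Collecting, the y'-free part is the partial derivative in x and the y' coefficient is the partial derivative in y:
  ∂F/∂x = y·e^(xy) - 1
  ∂F/∂y = x·e^(xy) - 4

so d/dx[F(x, y(x))] = ∂F/∂x + (∂F/∂y)·y' = 0. Rearranging,
  dy/dx = -(∂F/∂x)/(∂F/∂y) = -(y·e^(xy) - 1)/(x·e^(xy) - 4) = (-y·e^(xy) + 1)/(x·e^(xy) - 4)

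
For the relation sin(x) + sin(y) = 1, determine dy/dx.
Differentiate the relation implicitly: treat y = y(x) and apply the chain rule, so every y-derivative picks up a y' = dy/dx factor.

With everything moved to the left-hand side, differentiate term by term:
  d/dx[sin(x)] = cos(x)
  d/dx[sin(y)] = y'·cos(y)
  d/dx[-1] = 0

Separating the contributions that come from x directly and those that come through y:
  without y':      cos(x)
  multiplying y':  cos(y)

so (cos(x)) + (cos(y))·y' = 0, and therefore
  dy/dx = -(cos(x))/(cos(y)) = -cos(x)/cos(y)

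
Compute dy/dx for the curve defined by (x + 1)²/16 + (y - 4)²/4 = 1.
Differentiate the relation implicitly: treat y = y(x) and apply the chain rule, so every y-derivative picks up a y' = dy/dx factor.

With everything moved to the left-hand side, differentiate term by term:
  d/dx[(x + 1)^2/16] = x/8 + 1/8
  d/dx[(y - 4)^2/4] = y'(y - 4)/2
  d/dx[-1] = 0

Separating the contributions that come from x directly and those that come through y:
  without y':      x/8 + 1/8
  multiplying y':  y/2 - 2

so (x/8 + 1/8) + (y/2 - 2)·y' = 0, and therefore
  dy/dx = -(x/8 + 1/8)/(y/2 - 2)
        = -((x + 1)/8)/((y - 4)/2) = (-x - 1)/(4(y - 4))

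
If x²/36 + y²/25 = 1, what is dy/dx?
Take d/dx of both sides. Since y is implicitly a function of x, the chain rule attaches a y' = dy/dx factor whenever we differentiate through y.

Set F(x, y) = (left side) − (right side), so the curve is F = 0. Differentiating each term of F:
  d/dx[x^2/36] = x/18
  d/dx[y^2/25] = 2y·y'/25
  d/dx[-1] = 0

Collecting, the y'-free part is the partial derivative in x and the y' coefficient is the partial derivative in y:
  ∂F/∂x = x/18
  ∂F/∂y = 2y/25

so d/dx[F(x, y(x))] = ∂F/∂x + (∂F/∂y)·y' = 0. Rearranging,
  dy/dx = -(∂F/∂x)/(∂F/∂y) = -(x/18)/(2y/25) = -25x/(36y)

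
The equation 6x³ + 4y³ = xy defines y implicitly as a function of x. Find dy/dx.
Differentiate both sides with respect to x, treating y as y(x). By the chain rule, any term containing y contributes a factor of y' = dy/dx when we differentiate it.

Move every term to one side and write the relation as F(x, y) = 0. Term by term,
  d/dx[6x^3] = 18x^2
  d/dx[-xy] = -x·y' - y
  d/dx[4y^3] = 12y^2·y'

The pieces without y' make up ∂F/∂x and the coefficient of y' is ∂F/∂y:
  ∂F/∂x = 18x^2 - y,
  ∂F/∂y = -x + 12y^2.

Since d/dx[F] = ∂F/∂x + (∂F/∂y)·y' = 0, solve for y':
  (∂F/∂y)·y' = -∂F/∂x
  dy/dx = -(∂F/∂x)/(∂F/∂y) = -(18x^2 - y)/(-x + 12y^2) = (18x^2 - y)/(x - 12y^2)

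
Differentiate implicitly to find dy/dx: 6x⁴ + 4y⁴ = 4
Differentiate both sides with respect to x, treating y as y(x). By the chain rule, any term containing y contributes a factor of y' = dy/dx when we differentiate it.

Move every term to one side and write the relation as F(x, y) = 0. Term by term,
  d/dx[6x^4] = 24x^3
  d/dx[4y^4] = 16y^3·y'
  d/dx[-4] = 0

The pieces without y' make up ∂F/∂x and the coefficient of y' is ∂F/∂y:
  ∂F/∂x = 24x^3,
  ∂F/∂y = 16y^3.

Since d/dx[F] = ∂F/∂x + (∂F/∂y)·y' = 0, solve for y':
  (∂F/∂y)·y' = -∂F/∂x
  dy/dx = -(∂F/∂x)/(∂F/∂y) = -(24x^3)/(16y^3) = -3x^3/(2y^3)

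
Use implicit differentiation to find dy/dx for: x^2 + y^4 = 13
Differentiate the relation implicitly: treat y = y(x) and apply the chain rule, so every y-derivative picks up a y' = dy/dx factor.

With everything moved to the left-hand side, differentiate term by term:
  d/dx[x^2] = 2x
  d/dx[y^4] = 4y^3·y'
  d/dx[-13] = 0

Separating the contributions that come from x directly and those that come through y:
  without y':      2x
  multiplying y':  4y^3

so (2x) + (4y^3)·y' = 0, and therefore
  dy/dx = -(2x)/(4y^3) = -x/(2y^3)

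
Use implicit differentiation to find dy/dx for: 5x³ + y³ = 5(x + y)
Differentiate the relation implicitly: treat y = y(x) and apply the chain rule, so every y-derivative picks up a y' = dy/dx factor.

With everything moved to the left-hand side, differentiate term by term:
  d/dx[5x^3] = 15x^2
  d/dx[-5x] = -5
  d/dx[y^3] = 3y^2·y'
  d/dx[-5y] = -5·y'

Separating the contributions that come from x directly and those that come through y:
  without y':      15x^2 - 5
  multiplying y':  3y^2 - 5

so (15x^2 - 5) + (3y^2 - 5)·y' = 0, and therefore
  dy/dx = -(15x^2 - 5)/(3y^2 - 5) = 5(1 - 3x^2)/(3y^2 - 5)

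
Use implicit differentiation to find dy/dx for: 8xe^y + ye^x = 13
Apply d/dx to both sides, remembering that y depends on x. Each occurrence of y therefore brings in a y' = dy/dx via the chain rule.

With F(x, y) equal to the left-hand side minus the right, differentiate F term by term:
  d/dx[8x·e^(y)] = 8x·y'·e^(y) + 8e^(y)
  d/dx[y·e^(x)] = y·e^(x) + y'·e^(x)
  d/dx[-13] = 0
Adding these up, d/dx[F] = 0 becomes
  (y·e^(x) + 8e^(y)) + (8x·e^(y) + e^(x))·y' = 0,
so isolating y',
  dy/dx = -(y·e^(x) + 8e^(y))/(8x·e^(y) + e^(x)) = (-y·e^(x) - 8e^(y))/(8x·e^(y) + e^(x))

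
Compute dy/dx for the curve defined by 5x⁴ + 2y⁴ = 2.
Differentiate both sides with respect to x, treating y as y(x). By the chain rule, any term containing y contributes a factor of y' = dy/dx when we differentiate it.

Move every term to one side and write the relation as F(x, y) = 0. Term by term,
  d/dx[5x^4] = 20x^3
  d/dx[2y^4] = 8y^3·y'
  d/dx[-2] = 0

The pieces without y' make up ∂F/∂x and the coefficient of y' is ∂F/∂y:
  ∂F/∂x = 20x^3,
  ∂F/∂y = 8y^3.

Since d/dx[F] = ∂F/∂x + (∂F/∂y)·y' = 0, solve for y':
  (∂F/∂y)·y' = -∂F/∂x
  dy/dx = -(∂F/∂x)/(∂F/∂y) = -(20x^3)/(8y^3) = -5x^3/(2y^3)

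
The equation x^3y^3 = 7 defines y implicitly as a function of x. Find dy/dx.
Apply d/dx to both sides, remembering that y depends on x. Each occurrence of y therefore brings in a y' = dy/dx via the chain rule.

With F(x, y) equal to the left-hand side minus the right, differentiate F term by term:
  d/dx[x^3y^3] = 3x^3y^2·y' + 3x^2y^3
  d/dx[-7] = 0
Adding these up, d/dx[F] = 0 becomes
  (3x^2y^3) + (3x^3y^2)·y' = 0,
so isolating y',
  dy/dx = -(3x^2y^3)/(3x^3y^2) = -y/x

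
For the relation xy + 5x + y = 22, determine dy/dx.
Apply d/dx to both sides, remembering that y depends on x. Each occurrence of y therefore brings in a y' = dy/dx via the chain rule.

With F(x, y) equal to the left-hand side minus the right, differentiate F term by term:
  d/dx[xy] = x·y' + y
  d/dx[5x] = 5
  d/dx[y] = y'
  d/dx[-22] = 0
Adding these up, d/dx[F] = 0 becomes
  (y + 5) + (x + 1)·y' = 0,
so isolating y',
  dy/dx = -(y + 5)/(x + 1) = (-y - 5)/(x + 1)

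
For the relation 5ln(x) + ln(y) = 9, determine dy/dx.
Apply d/dx to both sides, remembering that y depends on x. Each occurrence of y therefore brings in a y' = dy/dx via the chain rule.

With F(x, y) equal to the left-hand side minus the right, differentiate F term by term:
  d/dx[5ln(x)] = 5/x
  d/dx[ln(y)] = y'/y
  d/dx[-9] = 0
Adding these up, d/dx[F] = 0 becomes
  (5/x) + (1/y)·y' = 0,
so isolating y',
  dy/dx = -(5/x)/(1/y) = -5y/x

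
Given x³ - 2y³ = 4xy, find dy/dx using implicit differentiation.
Differentiate both sides with respect to x, treating y as y(x). By the chain rule, any term containing y contributes a factor of y' = dy/dx when we differentiate it.

Move every term to one side and write the relation as F(x, y) = 0. Term by term,
  d/dx[x^3] = 3x^2
  d/dx[-4xy] = -4x·y' - 4y
  d/dx[-2y^3] = -6y^2·y'

The pieces without y' make up ∂F/∂x and the coefficient of y' is ∂F/∂y:
  ∂F/∂x = 3x^2 - 4y,
  ∂F/∂y = -4x - 6y^2.

Since d/dx[F] = ∂F/∂x + (∂F/∂y)·y' = 0, solve for y':
  (∂F/∂y)·y' = -∂F/∂x
  dy/dx = -(∂F/∂x)/(∂F/∂y) = -(3x^2 - 4y)/(-4x - 6y^2) = (3x^2 - 4y)/(2(2x + 3y^2))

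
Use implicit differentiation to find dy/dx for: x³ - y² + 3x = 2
Take d/dx of both sides. Since y is implicitly a function of x, the chain rule attaches a y' = dy/dx factor whenever we differentiate through y.

Set F(x, y) = (left side) − (right side), so the curve is F = 0. Differentiating each term of F:
  d/dx[x^3] = 3x^2
  d/dx[3x] = 3
  d/dx[-y^2] = -2y·y'
  d/dx[-2] = 0

Collecting, the y'-free part is the partial derivative in x and the y' coefficient is the partial derivative in y:
  ∂F/∂x = 3x^2 + 3
  ∂F/∂y = -2y

so d/dx[F(x, y(x))] = ∂F/∂x + (∂F/∂y)·y' = 0. Rearranging,
  dy/dx = -(∂F/∂x)/(∂F/∂y) = -(3x^2 + 3)/(-2y) = 3(x^2 + 1)/(2y)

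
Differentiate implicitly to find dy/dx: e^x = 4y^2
Apply d/dx to both sides, remembering that y depends on x. Each occurrence of y therefore brings in a y' = dy/dx via the chain rule.

With F(x, y) equal to the left-hand side minus the right, differentiate F term by term:
  d/dx[-4y^2] = -8y·y'
  d/dx[e^(x)] = e^(x)
Adding these up, d/dx[F] = 0 becomes
  (e^(x)) + (-8y)·y' = 0,
so isolating y',
  dy/dx = -(e^(x))/(-8y) = e^(x)/(8y)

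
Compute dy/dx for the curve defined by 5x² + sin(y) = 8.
Differentiate both sides with respect to x, treating y as y(x). By the chain rule, any term containing y contributes a factor of y' = dy/dx when we differentiate it.

Move every term to one side and write the relation as F(x, y) = 0. Term by term,
  d/dx[5x^2] = 10x
  d/dx[sin(y)] = y'·cos(y)
  d/dx[-8] = 0

The pieces without y' make up ∂F/∂x and the coefficient of y' is ∂F/∂y:
  ∂F/∂x = 10x,
  ∂F/∂y = cos(y).

Since d/dx[F] = ∂F/∂x + (∂F/∂y)·y' = 0, solve for y':
  (∂F/∂y)·y' = -∂F/∂x
  dy/dx = -(∂F/∂x)/(∂F/∂y) = -(10x)/(cos(y)) = -10x/cos(y)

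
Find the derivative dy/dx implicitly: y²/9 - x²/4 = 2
Apply d/dx to both sides, remembering that y depends on x. Each occurrence of y therefore brings in a y' = dy/dx via the chain rule.

With F(x, y) equal to the left-hand side minus the right, differentiate F term by term:
  d/dx[-x^2/4] = -x/2
  d/dx[y^2/9] = 2y·y'/9
  d/dx[-2] = 0
Adding these up, d/dx[F] = 0 becomes
  (-x/2) + (2y/9)·y' = 0,
so isolating y',
  dy/dx = -(-x/2)/(2y/9) = 9x/(4y)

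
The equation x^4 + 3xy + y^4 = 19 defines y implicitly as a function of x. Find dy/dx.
Take d/dx of both sides. Since y is implicitly a function of x, the chain rule attaches a y' = dy/dx factor whenever we differentiate through y.

Set F(x, y) = (left side) − (right side), so the curve is F = 0. Differentiating each term of F:
  d/dx[x^4] = 4x^3
  d/dx[3xy] = 3x·y' + 3y
  d/dx[y^4] = 4y^3·y'
  d/dx[-19] = 0

Collecting, the y'-free part is the partial derivative in x and the y' coefficient is the partial derivative in y:
  ∂F/∂x = 4x^3 + 3y
  ∂F/∂y = 3x + 4y^3

so d/dx[F(x, y(x))] = ∂F/∂x + (∂F/∂y)·y' = 0. Rearranging,
  dy/dx = -(∂F/∂x)/(∂F/∂y) = -(4x^3 + 3y)/(3x + 4y^3) = (-4x^3 - 3y)/(3x + 4y^3)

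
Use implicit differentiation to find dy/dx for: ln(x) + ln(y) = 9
Differentiate the relation implicitly: treat y = y(x) and apply the chain rule, so every y-derivative picks up a y' = dy/dx factor.

With everything moved to the left-hand side, differentiate term by term:
  d/dx[ln(x)] = 1/x
  d/dx[ln(y)] = y'/y
  d/dx[-9] = 0

Separating the contributions that come from x directly and those that come through y:
  without y':      1/x
  multiplying y':  1/y

so (1/x) + (1/y)·y' = 0, and therefore
  dy/dx = -(1/x)/(1/y) = -y/x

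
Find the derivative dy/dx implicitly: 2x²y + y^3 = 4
Apply d/dx to both sides, remembering that y depends on x. Each occurrence of y therefore brings in a y' = dy/dx via the chain rule.

With F(x, y) equal to the left-hand side minus the right, differentiate F term by term:
  d/dx[2x^2y] = 2x^2·y' + 4xy
  d/dx[y^3] = 3y^2·y'
  d/dx[-4] = 0
Adding these up, d/dx[F] = 0 becomes
  (4xy) + (2x^2 + 3y^2)·y' = 0,
so isolating y',
  dy/dx = -(4xy)/(2x^2 + 3y^2) = -4xy/(2x^2 + 3y^2)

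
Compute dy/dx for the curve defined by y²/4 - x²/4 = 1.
Take d/dx of both sides. Since y is implicitly a function of x, the chain rule attaches a y' = dy/dx factor whenever we differentiate through y.

Set F(x, y) = (left side) − (right side), so the curve is F = 0. Differentiating each term of F:
  d/dx[-x^2/4] = -x/2
  d/dx[y^2/4] = y·y'/2
  d/dx[-1] = 0

Collecting, the y'-free part is the partial derivative in x and the y' coefficient is the partial derivative in y:
  ∂F/∂x = -x/2
  ∂F/∂y = y/2

so d/dx[F(x, y(x))] = ∂F/∂x + (∂F/∂y)·y' = 0. Rearranging,
  dy/dx = -(∂F/∂x)/(∂F/∂y) = -(-x/2)/(y/2) = x/y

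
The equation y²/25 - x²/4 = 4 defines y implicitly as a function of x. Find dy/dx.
Differentiate both sides with respect to x, treating y as y(x). By the chain rule, any term containing y contributes a factor of y' = dy/dx when we differentiate it.

Move every term to one side and write the relation as F(x, y) = 0. Term by term,
  d/dx[-x^2/4] = -x/2
  d/dx[y^2/25] = 2y·y'/25
  d/dx[-4] = 0

The pieces without y' make up ∂F/∂x and the coefficient of y' is ∂F/∂y:
  ∂F/∂x = -x/2,
  ∂F/∂y = 2y/25.

Since d/dx[F] = ∂F/∂x + (∂F/∂y)·y' = 0, solve for y':
  (∂F/∂y)·y' = -∂F/∂x
  dy/dx = -(∂F/∂x)/(∂F/∂y) = -(-x/2)/(2y/25) = 25x/(4y)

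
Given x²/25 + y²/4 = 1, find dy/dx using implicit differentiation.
Differentiate the relation implicitly: treat y = y(x) and apply the chain rule, so every y-derivative picks up a y' = dy/dx factor.

With everything moved to the left-hand side, differentiate term by term:
  d/dx[x^2/25] = 2x/25
  d/dx[y^2/4] = y·y'/2
  d/dx[-1] = 0

Separating the contributions that come from x directly and those that come through y:
  without y':      2x/25
  multiplying y':  y/2

so (2x/25) + (y/2)·y' = 0, and therefore
  dy/dx = -(2x/25)/(y/2) = -4x/(25y)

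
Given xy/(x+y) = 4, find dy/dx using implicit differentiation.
Differentiate both sides with respect to x, treating y as y(x). By the chain rule, any term containing y contributes a factor of y' = dy/dx when we differentiate it.

Move every term to one side and write the relation as F(x, y) = 0. Term by term,
  d/dx[xy/(x + y)] = xy(-y' - 1)/(x + y)^2 + x·y'/(x + y) + y/(x + y)
  d/dx[-4] = 0

The pieces without y' make up ∂F/∂x and the coefficient of y' is ∂F/∂y:
  ∂F/∂x = -xy/(x + y)^2 + y/(x + y),
  ∂F/∂y = -xy/(x + y)^2 + x/(x + y).

Since d/dx[F] = ∂F/∂x + (∂F/∂y)·y' = 0, solve for y':
  (∂F/∂y)·y' = -∂F/∂x
  dy/dx = -(∂F/∂x)/(∂F/∂y) = -(-xy/(x + y)^2 + y/(x + y))/(-xy/(x + y)^2 + x/(x + y))
        = -(y^2/(x + y)^2)/(x^2/(x + y)^2) = -y^2/x^2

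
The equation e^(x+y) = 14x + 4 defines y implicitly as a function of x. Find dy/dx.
Differentiate both sides with respect to x, treating y as y(x). By the chain rule, any term containing y contributes a factor of y' = dy/dx when we differentiate it.

Move every term to one side and write the relation as F(x, y) = 0. Term by term,
  d/dx[-14x] = -14
  d/dx[e^(x + y)] = (y' + 1)·e^(x + y)
  d/dx[-4] = 0

The pieces without y' make up ∂F/∂x and the coefficient of y' is ∂F/∂y:
  ∂F/∂x = e^(x + y) - 14,
  ∂F/∂y = e^(x + y).

Since d/dx[F] = ∂F/∂x + (∂F/∂y)·y' = 0, solve for y':
  (∂F/∂y)·y' = -∂F/∂x
  dy/dx = -(∂F/∂x)/(∂F/∂y) = -(e^(x + y) - 14)/(e^(x + y)) = 14e^(-x - y) - 1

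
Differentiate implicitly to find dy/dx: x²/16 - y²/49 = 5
Take d/dx of both sides. Since y is implicitly a function of x, the chain rule attaches a y' = dy/dx factor whenever we differentiate through y.

Set F(x, y) = (left side) − (right side), so the curve is F = 0. Differentiating each term of F:
  d/dx[x^2/16] = x/8
  d/dx[-y^2/49] = -2y·y'/49
  d/dx[-5] = 0

Collecting, the y'-free part is the partial derivative in x and the y' coefficient is the partial derivative in y:
  ∂F/∂x = x/8
  ∂F/∂y = -2y/49

so d/dx[F(x, y(x))] = ∂F/∂x + (∂F/∂y)·y' = 0. Rearranging,
  dy/dx = -(∂F/∂x)/(∂F/∂y) = -(x/8)/(-2y/49) = 49x/(16y)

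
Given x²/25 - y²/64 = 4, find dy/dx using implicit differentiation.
Differentiate both sides with respect to x, treating y as y(x). By the chain rule, any term containing y contributes a factor of y' = dy/dx when we differentiate it.

Move every term to one side and write the relation as F(x, y) = 0. Term by term,
  d/dx[x^2/25] = 2x/25
  d/dx[-y^2/64] = -y·y'/32
  d/dx[-4] = 0

The pieces without y' make up ∂F/∂x and the coefficient of y' is ∂F/∂y:
  ∂F/∂x = 2x/25,
  ∂F/∂y = -y/32.

Since d/dx[F] = ∂F/∂x + (∂F/∂y)·y' = 0, solve for y':
  (∂F/∂y)·y' = -∂F/∂x
  dy/dx = -(∂F/∂x)/(∂F/∂y) = -(2x/25)/(-y/32) = 64x/(25y)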